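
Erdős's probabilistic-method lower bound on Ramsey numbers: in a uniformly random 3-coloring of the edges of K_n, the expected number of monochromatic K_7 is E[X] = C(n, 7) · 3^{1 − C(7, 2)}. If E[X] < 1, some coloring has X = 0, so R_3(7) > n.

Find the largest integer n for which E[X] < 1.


We need C(n, 7) · 3^{1 − 21} < 1, i.e. C(n, 7) < 3^{21 − 1} = 3486784401.
Check values of n near the boundary:
  n = 76: C(76, 7) = 2186189400; 2186189400 < 3486784401? YES
  n = 77: C(77, 7) = 2404808340; 2404808340 < 3486784401? YES
  n = 78: C(78, 7) = 2641902120; 2641902120 < 3486784401? YES
  n = 79: C(79, 7) = 2898753715; 2898753715 < 3486784401? YES
  n = 80: C(80, 7) = 3176716400; 3176716400 < 3486784401? YES
  n = 81: C(81, 7) = 3477216600; 3477216600 < 3486784401? YES
  n = 82: C(82, 7) = 3801756816; 3801756816 < 3486784401? NO
The largest n with C(n, 7) < 3486784401 is n = 81 (where E[X] = 42928600/43046721 ≈ 0.99726). Hence R_3(7) > 81, i.e. R_3(7) ≥ 82.

Largest n = 81; hence R_3(7) > 81.


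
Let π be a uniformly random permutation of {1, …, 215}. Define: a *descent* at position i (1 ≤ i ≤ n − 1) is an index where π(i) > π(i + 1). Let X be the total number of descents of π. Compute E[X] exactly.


Write X = Σ X_I over i = 1, …, 214, with X_I the indicator of one descent.
There are 214 indicators.
For each fixed i, the pair (π(i), π(i+1)) is a uniformly random ordered pair of distinct values from {1, …, 215}; by symmetry P[π(i) > π(i+1)] = 1/2.
By linearity: E[X] = 214 · (1/2) = (215 − 1) · (1/2) = 107 ≈ 107.000000.

E[X] = 107 = 107.000000.


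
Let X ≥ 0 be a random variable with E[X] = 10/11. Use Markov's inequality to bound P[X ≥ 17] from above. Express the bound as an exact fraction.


μ = E[X] = 10/11, a = 17.
Markov: P[X ≥ 17] ≤ μ/a = (10/11)/17 = 10/187.
Numerically: ≈ 0.053.
(Since a = 17 > μ = 0.909, the bound 10/187 is < 1 and informative.)

P[X ≥ 17] ≤ 10/187 ≈ 0.053.


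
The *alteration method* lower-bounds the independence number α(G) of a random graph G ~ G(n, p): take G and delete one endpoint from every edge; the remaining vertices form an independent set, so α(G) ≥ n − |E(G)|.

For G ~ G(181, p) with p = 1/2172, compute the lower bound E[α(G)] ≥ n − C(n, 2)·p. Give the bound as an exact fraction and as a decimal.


E[|E(G)|] = C(181, 2)·p = 16290 · (1/2172) = 15/2.
E[α(G)] ≥ n − E[|E(G)|] = 181 − 15/2 = 347/2.
Numerically: ≈ 173.500000.
(This is only a lower bound; the true E[α(G)] may be larger.)

E[α(G)] ≥ 347/2 ≈ 173.500000.


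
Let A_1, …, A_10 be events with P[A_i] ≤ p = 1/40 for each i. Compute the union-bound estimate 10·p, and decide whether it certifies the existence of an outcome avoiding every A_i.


Union bound: P[∪_{i=1}^{10} A_i] ≤ Σ_i P[A_i] ≤ 10·p = 10·(1/40) = 1/4.
Numerically: 1/4 ≈ 0.250.
Is 1/4 < 1? YES.
Since P[∪ A_i] ≤ 1/4 < 1, the complement has P[∩ A_i^c] ≥ 1 − 1/4 = 3/4 > 0, so some outcome avoids every A_i.

10·p = 1/4 ≈ 0.250; existence CERTIFIED by the union bound.


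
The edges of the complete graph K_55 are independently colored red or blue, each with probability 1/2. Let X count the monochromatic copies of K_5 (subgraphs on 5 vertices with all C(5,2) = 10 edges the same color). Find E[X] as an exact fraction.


Let X = Σ_S X_S over the C(55, 5) = 3478761 subsets S of size 5, where X_S = 1 if the K_5 on S is monochromatic.
For a fixed S, the K_5 on S has C(5, 2) = 10 edges. P[all 10 edges red] = (1/2)^10, and likewise for blue, so P[monochromatic] = 2·(1/2)^10 = 2^{1 − 10} = 1/512.
By linearity of expectation: E[X] = C(55, 5) · 2^{1 − 10} = 3478761 · 1/512 = 3478761/512.
Numerically: E[X] ≈ 6794.45508.

E[X] = C(55,5)·2^(1−C(5,2)) = 3478761/512 ≈ 6794.45508.


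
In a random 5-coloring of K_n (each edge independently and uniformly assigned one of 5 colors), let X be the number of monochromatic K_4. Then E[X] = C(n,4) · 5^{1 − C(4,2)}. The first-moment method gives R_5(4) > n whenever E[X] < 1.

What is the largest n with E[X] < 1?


We need C(n, 4) · 5^{1 − 6} < 1, i.e. C(n, 4) < 5^{6 − 1} = 3125.
Check values of n near the boundary:
  n = 17: C(17, 4) = 2380; 2380 < 3125? YES
  n = 18: C(18, 4) = 3060; 3060 < 3125? YES
  n = 19: C(19, 4) = 3876; 3876 < 3125? NO
  n = 20: C(20, 4) = 4845; 4845 < 3125? NO
  n = 21: C(21, 4) = 5985; 5985 < 3125? NO
The largest n with C(n, 4) < 3125 is n = 18 (where E[X] = 612/625 ≈ 0.979200). Hence R_5(4) > 18, i.e. R_5(4) ≥ 19.

Largest n = 18; hence R_5(4) > 18.


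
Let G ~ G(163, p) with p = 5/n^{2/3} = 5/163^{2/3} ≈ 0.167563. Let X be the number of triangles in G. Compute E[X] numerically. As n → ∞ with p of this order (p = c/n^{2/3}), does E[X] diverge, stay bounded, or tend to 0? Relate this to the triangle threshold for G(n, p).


Number of potential triangles: C(163, 3) = 708561.
Each occurs with probability p³ ≈ (0.167563)³ ≈ 4.70473108e-03.
By linearity: E[X] = C(163, 3)·p³ ≈ 708561 · 4.70473108e-03 ≈ 3333.588957.
Since α = 2/3 < 1, p = c/n^{2/3} ≫ 1/n is above the triangle threshold p ~ 1/n. Asymptotically E[X] ~ (c³/6)·n^{3(1−α)} = (5³/6)·n^{1} → ∞; triangles are abundant w.h.p.

E[X] ≈ 3333.588957; in regime p = Θ(1/n^{2/3}) E[X] diverges (above the triangle threshold p ~ 1/n).


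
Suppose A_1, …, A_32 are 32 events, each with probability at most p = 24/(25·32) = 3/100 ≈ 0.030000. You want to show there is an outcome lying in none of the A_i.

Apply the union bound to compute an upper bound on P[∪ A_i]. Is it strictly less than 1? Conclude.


Union bound: P[∪_{i=1}^{32} A_i] ≤ Σ_i P[A_i] ≤ 32·p = 32·(3/100) = 24/25.
Numerically: 24/25 ≈ 0.960000.
Is 24/25 < 1? YES.
Since P[∪ A_i] ≤ 24/25 < 1, the complement has P[∩ A_i^c] ≥ 1 − 24/25 = 1/25 > 0, so some outcome avoids every A_i.

32·p = 24/25 ≈ 0.960000; existence CERTIFIED by the union bound.


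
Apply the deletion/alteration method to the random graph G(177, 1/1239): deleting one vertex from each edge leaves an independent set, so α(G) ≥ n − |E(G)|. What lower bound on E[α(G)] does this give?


E[|E(G)|] = C(177, 2)·p = 15576 · (1/1239) = 88/7.
E[α(G)] ≥ n − E[|E(G)|] = 177 − 88/7 = 1151/7.
Numerically: ≈ 164.4286.
(This is only a lower bound; the true E[α(G)] may be larger.)

E[α(G)] ≥ 1151/7 ≈ 164.4286.


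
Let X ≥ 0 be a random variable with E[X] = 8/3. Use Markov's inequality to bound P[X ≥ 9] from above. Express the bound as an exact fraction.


μ = E[X] = 8/3, a = 9.
Markov: P[X ≥ 9] ≤ μ/a = (8/3)/9 = 8/27.
Numerically: ≈ 0.2963.
(Since a = 9 > μ = 2.6667, the bound 8/27 is < 1 and informative.)

P[X ≥ 9] ≤ 8/27 ≈ 0.2963.


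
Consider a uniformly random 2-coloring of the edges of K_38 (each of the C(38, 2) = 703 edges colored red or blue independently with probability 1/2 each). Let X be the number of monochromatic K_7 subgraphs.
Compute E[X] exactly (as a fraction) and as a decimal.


Let X = Σ_S X_S over the C(38, 7) = 12620256 subsets S of size 7, where X_S = 1 if the K_7 on S is monochromatic.
For a fixed S, the K_7 on S has C(7, 2) = 21 edges. P[all 21 edges red] = (1/2)^21, and likewise for blue, so P[monochromatic] = 2·(1/2)^21 = 2^{1 − 21} = 1/1048576.
By linearity of expectation: E[X] = C(38, 7) · 2^{1 − 21} = 12620256 · 1/1048576 = 394383/32768.
Numerically: E[X] ≈ 12.0356.

E[X] = C(38,7)·2^(1−C(7,2)) = 394383/32768 ≈ 12.0356.


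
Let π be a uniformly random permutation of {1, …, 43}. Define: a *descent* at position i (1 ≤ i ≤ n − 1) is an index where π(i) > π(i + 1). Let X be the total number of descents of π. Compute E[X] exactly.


Write X = Σ X_I over i = 1, …, 42, with X_I the indicator of one descent.
There are 42 indicators.
For each fixed i, the pair (π(i), π(i+1)) is a uniformly random ordered pair of distinct values from {1, …, 43}; by symmetry P[π(i) > π(i+1)] = 1/2.
By linearity: E[X] = 42 · (1/2) = (43 − 1) · (1/2) = 21 ≈ 21.000.

E[X] = 21 = 21.000.


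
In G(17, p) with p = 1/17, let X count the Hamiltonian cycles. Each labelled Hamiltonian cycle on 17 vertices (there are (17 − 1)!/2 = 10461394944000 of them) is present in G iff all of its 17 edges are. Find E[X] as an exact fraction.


K_17 has (17 − 1)!/2 = 10461394944000 labelled Hamiltonian cycles.
For each such Hamiltonian cycle H, let X_H = 1 if all 17 edges of H are present in G. Then P[X_H = 1] = p^{17} = (1/17)^{17} = 1/827240261886336764177.
By linearity: E[X] = Σ_H E[X_H] = 10461394944000 · p^{17} = 10461394944000 · 1/827240261886336764177 = 10461394944000/827240261886336764177.
Numerically: E[X] ≈ 1.26e-08.

E[X] = 10461394944000 · (1/17)^{17} = 10461394944000/827240261886336764177 ≈ 1.26e-08.


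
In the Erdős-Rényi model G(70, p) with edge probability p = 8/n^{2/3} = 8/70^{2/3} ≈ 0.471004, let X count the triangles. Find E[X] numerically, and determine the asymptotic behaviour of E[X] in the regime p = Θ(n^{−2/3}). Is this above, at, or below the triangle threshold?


Number of potential triangles: C(70, 3) = 54740.
Each occurs with probability p³ ≈ (0.471004)³ ≈ 1.04489796e-01.
By linearity: E[X] = C(70, 3)·p³ ≈ 54740 · 1.04489796e-01 ≈ 5719.771429.
Since α = 2/3 < 1, p = c/n^{2/3} ≫ 1/n is above the triangle threshold p ~ 1/n. Asymptotically E[X] ~ (c³/6)·n^{3(1−α)} = (8³/6)·n^{1} → ∞; triangles are abundant w.h.p.

E[X] ≈ 5719.771429; in regime p = Θ(1/n^{2/3}) E[X] diverges (above the triangle threshold p ~ 1/n).


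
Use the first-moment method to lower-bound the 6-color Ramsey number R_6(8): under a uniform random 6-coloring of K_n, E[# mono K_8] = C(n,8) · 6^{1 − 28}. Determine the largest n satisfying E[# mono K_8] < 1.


We need C(n, 8) · 6^{1 − 28} < 1, i.e. C(n, 8) < 6^{28 − 1} = 1023490369077469249536.
Check values of n near the boundary:
  n = 1589: C(1589, 8) = 990389025825605844438; 990389025825605844438 < 1023490369077469249536? YES
  n = 1590: C(1590, 8) = 995397314198933813310; 995397314198933813310 < 1023490369077469249536? YES
  n = 1591: C(1591, 8) = 1000427749141189953870; 1000427749141189953870 < 1023490369077469249536? YES
  n = 1592: C(1592, 8) = 1005480414540892933435; 1005480414540892933435 < 1023490369077469249536? YES
  n = 1593: C(1593, 8) = 1010555394551193970323; 1010555394551193970323 < 1023490369077469249536? YES
  n = 1594: C(1594, 8) = 1015652773590544255167; 1015652773590544255167 < 1023490369077469249536? YES
  n = 1595: C(1595, 8) = 1020772636343363633895; 1020772636343363633895 < 1023490369077469249536? YES
  n = 1596: C(1596, 8) = 1025915067760710553965; 1025915067760710553965 < 1023490369077469249536? NO
  n = 1597: C(1597, 8) = 1031080153060953275445; 1031080153060953275445 < 1023490369077469249536? NO
  n = 1598: C(1598, 8) = 1036267977730442348529; 1036267977730442348529 < 1023490369077469249536? NO
The largest n with C(n, 8) < 1023490369077469249536 is n = 1595 (where E[X] = 113419181815929292655/113721152119718805504 ≈ 0.997345). Hence R_6(8) > 1595, i.e. R_6(8) ≥ 1596.

Largest n = 1595; hence R_6(8) > 1595.


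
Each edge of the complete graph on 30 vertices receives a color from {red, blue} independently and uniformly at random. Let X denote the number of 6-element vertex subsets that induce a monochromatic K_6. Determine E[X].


Let X = Σ_S X_S over the C(30, 6) = 593775 subsets S of size 6, where X_S = 1 if the K_6 on S is monochromatic.
For a fixed S, the K_6 on S has C(6, 2) = 15 edges. P[all 15 edges red] = (1/2)^15, and likewise for blue, so P[monochromatic] = 2·(1/2)^15 = 2^{1 − 15} = 1/16384.
By linearity: E[X] = C(30, 6) · 2^{1 − 15} = 593775 · 1/16384 = 593775/16384.
Numerically: E[X] ≈ 36.2411.

E[X] = C(30,6)·2^(1−C(6,2)) = 593775/16384 ≈ 36.2411.


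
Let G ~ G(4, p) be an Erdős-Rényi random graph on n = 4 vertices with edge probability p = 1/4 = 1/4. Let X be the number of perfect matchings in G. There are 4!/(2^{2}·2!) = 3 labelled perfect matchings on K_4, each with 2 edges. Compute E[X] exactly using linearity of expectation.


K_4 has 4!/(2^{2}·2!) = 3 labelled perfect matchings.
For each such perfect matching H, let X_H = 1 if all 2 edges of H are present in G. Then P[X_H = 1] = p^{2} = (1/4)^{2} = 1/16.
By linearity: E[X] = Σ_H E[X_H] = 3 · p^{2} = 3 · 1/16 = 3/16.
Numerically: E[X] ≈ 0.1875.

E[X] = 3 · (1/4)^{2} = 3/16 ≈ 0.1875.


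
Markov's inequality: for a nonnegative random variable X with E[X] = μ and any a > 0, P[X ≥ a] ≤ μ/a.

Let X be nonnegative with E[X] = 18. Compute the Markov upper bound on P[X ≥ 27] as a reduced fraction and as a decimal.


μ = E[X] = 18, a = 27.
Markov: P[X ≥ 27] ≤ μ/a = (18)/27 = 2/3.
Numerically: ≈ 0.66667.
(Since a = 27 > μ = 18.00000, the bound 2/3 is < 1 and informative.)

P[X ≥ 27] ≤ 2/3 ≈ 0.66667.


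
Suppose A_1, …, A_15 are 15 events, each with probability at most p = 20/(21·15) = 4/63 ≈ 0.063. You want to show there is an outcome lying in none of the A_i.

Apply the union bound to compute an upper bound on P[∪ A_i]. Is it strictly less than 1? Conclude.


Union bound: P[∪_{i=1}^{15} A_i] ≤ Σ_i P[A_i] ≤ 15·p = 15·(4/63) = 20/21.
Numerically: 20/21 ≈ 0.952.
Is 20/21 < 1? YES.
Since P[∪ A_i] ≤ 20/21 < 1, the complement has P[∩ A_i^c] ≥ 1 − 20/21 = 1/21 > 0, so some outcome avoids every A_i.

15·p = 20/21 ≈ 0.952; existence CERTIFIED by the union bound.


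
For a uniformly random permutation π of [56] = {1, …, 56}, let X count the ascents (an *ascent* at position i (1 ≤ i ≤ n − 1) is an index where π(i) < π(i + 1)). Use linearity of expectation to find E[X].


Write X = Σ X_I over i = 1, …, 55, with X_I the indicator of one ascent.
There are 55 indicators.
For each fixed i, the pair (π(i), π(i+1)) is a uniformly random ordered pair of distinct values from {1, …, 56}; by symmetry P[π(i) < π(i+1)] = 1/2.
By linearity: E[X] = 55 · (1/2) = (56 − 1) · (1/2) = 55/2 ≈ 27.5000.

E[X] = 55/2 = 27.5000.


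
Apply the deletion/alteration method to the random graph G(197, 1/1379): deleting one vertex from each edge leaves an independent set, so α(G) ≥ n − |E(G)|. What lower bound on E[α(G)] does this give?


E[|E(G)|] = C(197, 2)·p = 19306 · (1/1379) = 14.
E[α(G)] ≥ n − E[|E(G)|] = 197 − 14 = 183.
Numerically: ≈ 183.000.
(This is only a lower bound; the true E[α(G)] may be larger.)

E[α(G)] ≥ 183 ≈ 183.000.


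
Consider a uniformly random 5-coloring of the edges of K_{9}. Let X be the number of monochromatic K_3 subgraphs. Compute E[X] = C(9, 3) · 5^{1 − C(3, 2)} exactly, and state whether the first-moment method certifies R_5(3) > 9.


E[X] = C(9, 3) · 5^{1 − 3} = 84 · 5^{−2} = 84/25.
As a reduced fraction: E[X] = 84/25 ≈ 3.3600.
Is E[X] < 1? NO.
Since E[X] ≥ 1, the first-moment bound is inconclusive at n = 9; it does NOT by itself certify R_5(3) > 9.

E[X] = 84/25 ≈ 3.3600; E[X] ≥ 1; first-moment method inconclusive here.


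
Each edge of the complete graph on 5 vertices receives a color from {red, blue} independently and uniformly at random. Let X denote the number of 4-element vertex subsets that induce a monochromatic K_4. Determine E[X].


Let X = Σ_S X_S over the C(5, 4) = 5 subsets S of size 4, where X_S = 1 if the K_4 on S is monochromatic.
For a fixed S, the K_4 on S has C(4, 2) = 6 edges. P[all 6 edges red] = (1/2)^6, and likewise for blue, so P[monochromatic] = 2·(1/2)^6 = 2^{1 − 6} = 1/32.
By linearity: E[X] = C(5, 4) · 2^{1 − 6} = 5 · 1/32 = 5/32.
Numerically: E[X] ≈ 0.156.

E[X] = C(5,4)·2^(1−C(4,2)) = 5/32 ≈ 0.156.


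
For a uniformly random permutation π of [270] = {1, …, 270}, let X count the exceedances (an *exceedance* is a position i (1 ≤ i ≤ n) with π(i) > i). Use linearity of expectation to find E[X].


Write X = Σ_{i=1}^{270} X_i, where X_i = 1_{π(i) > i}.
For each fixed i, π(i) is uniform over {1, …, 270} (marginal of a uniform permutation), so P[π(i) > i] = (n − i)/n. Summing: Σ_{i=1}^{270} (n − i)/n = (0 + 1 + … + 269)/270 = 270(270 − 1)/(2·270) = (270 − 1)/2.
Hence E[X] = Σ_{i=1}^{270} (270 − i)/270 = 269/2 ≈ 134.5000.

E[X] = 269/2 = 134.5000.


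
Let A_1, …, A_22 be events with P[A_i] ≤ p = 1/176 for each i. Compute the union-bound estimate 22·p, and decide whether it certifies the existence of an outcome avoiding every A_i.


Union bound: P[∪_{i=1}^{22} A_i] ≤ Σ_i P[A_i] ≤ 22·p = 22·(1/176) = 1/8.
Numerically: 1/8 ≈ 0.125000.
Is 1/8 < 1? YES.
Since P[∪ A_i] ≤ 1/8 < 1, the complement has P[∩ A_i^c] ≥ 1 − 1/8 = 7/8 > 0, so some outcome avoids every A_i.

22·p = 1/8 ≈ 0.125000; existence CERTIFIED by the union bound.


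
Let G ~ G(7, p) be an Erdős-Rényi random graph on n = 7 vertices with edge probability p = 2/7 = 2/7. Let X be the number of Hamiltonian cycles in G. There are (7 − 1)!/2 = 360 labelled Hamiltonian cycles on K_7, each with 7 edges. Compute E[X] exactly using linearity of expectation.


K_7 has (7 − 1)!/2 = 360 labelled Hamiltonian cycles.
For each such Hamiltonian cycle H, let X_H = 1 if all 7 edges of H are present in G. Then P[X_H = 1] = p^{7} = (2/7)^{7} = 128/823543.
By linearity of expectation: E[X] = Σ_H E[X_H] = 360 · p^{7} = 360 · 128/823543 = 46080/823543.
Numerically: E[X] ≈ 0.055953.

E[X] = 360 · (2/7)^{7} = 46080/823543 ≈ 0.055953.


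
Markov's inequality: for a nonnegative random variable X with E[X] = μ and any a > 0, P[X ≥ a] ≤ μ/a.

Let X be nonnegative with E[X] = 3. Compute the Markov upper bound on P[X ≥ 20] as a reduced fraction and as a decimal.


μ = E[X] = 3, a = 20.
Markov: P[X ≥ 20] ≤ μ/a = (3)/20 = 3/20.
Numerically: ≈ 0.150000.
(Since a = 20 > μ = 3.000000, the bound 3/20 is < 1 and informative.)

P[X ≥ 20] ≤ 3/20 ≈ 0.150000.


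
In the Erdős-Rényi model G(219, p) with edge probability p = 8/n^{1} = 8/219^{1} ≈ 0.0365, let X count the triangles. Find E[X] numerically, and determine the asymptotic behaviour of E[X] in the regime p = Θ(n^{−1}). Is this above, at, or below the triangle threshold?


Number of potential triangles: C(219, 3) = 1726669.
Each occurs with probability p³ ≈ (0.0365)³ ≈ 4.87458e-05.
By linearity: E[X] = C(219, 3)·p³ ≈ 1726669 · 4.87458e-05 ≈ 84.168.
Here α = 1, so p = 8/n is exactly at the triangle threshold p ~ 1/n. Asymptotically E[X] → c³/6 = 8³/6 = 256/3 ≈ 85.333, a bounded constant. In this regime the triangle count is asymptotically Poisson(c³/6).

E[X] ≈ 84.168; in regime p = Θ(1/n^{1}) E[X] stays bounded (at the triangle threshold p ~ 1/n).


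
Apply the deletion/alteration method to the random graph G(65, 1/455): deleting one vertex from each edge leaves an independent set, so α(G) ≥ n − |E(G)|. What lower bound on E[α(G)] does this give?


E[|E(G)|] = C(65, 2)·p = 2080 · (1/455) = 32/7.
E[α(G)] ≥ n − E[|E(G)|] = 65 − 32/7 = 423/7.
Numerically: ≈ 60.428571.
(This is only a lower bound; the true E[α(G)] may be larger.)

E[α(G)] ≥ 423/7 ≈ 60.428571.


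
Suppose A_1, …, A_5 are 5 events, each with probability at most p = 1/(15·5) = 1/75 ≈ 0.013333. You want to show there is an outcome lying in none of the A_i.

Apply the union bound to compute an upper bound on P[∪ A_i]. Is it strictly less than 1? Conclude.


Union bound: P[∪_{i=1}^{5} A_i] ≤ Σ_i P[A_i] ≤ 5·p = 5·(1/75) = 1/15.
Numerically: 1/15 ≈ 0.066667.
Is 1/15 < 1? YES.
Since P[∪ A_i] ≤ 1/15 < 1, the complement has P[∩ A_i^c] ≥ 1 − 1/15 = 14/15 > 0, so some outcome avoids every A_i.

5·p = 1/15 ≈ 0.066667; existence CERTIFIED by the union bound.


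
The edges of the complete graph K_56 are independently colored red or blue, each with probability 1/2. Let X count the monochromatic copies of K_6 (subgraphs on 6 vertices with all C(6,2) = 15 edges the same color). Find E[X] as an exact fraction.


Let X = Σ_S X_S over the C(56, 6) = 32468436 subsets S of size 6, where X_S = 1 if the K_6 on S is monochromatic.
For a fixed S, the K_6 on S has C(6, 2) = 15 edges. P[all 15 edges red] = (1/2)^15, and likewise for blue, so P[monochromatic] = 2·(1/2)^15 = 2^{1 − 15} = 1/16384.
By linearity: E[X] = C(56, 6) · 2^{1 − 15} = 32468436 · 1/16384 = 8117109/4096.
Numerically: E[X] ≈ 1981.716.

E[X] = C(56,6)·2^(1−C(6,2)) = 8117109/4096 ≈ 1981.716.


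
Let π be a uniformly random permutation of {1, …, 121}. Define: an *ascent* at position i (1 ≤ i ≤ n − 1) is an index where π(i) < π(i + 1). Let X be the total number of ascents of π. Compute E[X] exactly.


Write X = Σ X_I over i = 1, …, 120, with X_I the indicator of one ascent.
There are 120 indicators.
For each fixed i, the pair (π(i), π(i+1)) is a uniformly random ordered pair of distinct values from {1, …, 121}; by symmetry P[π(i) < π(i+1)] = 1/2.
By linearity: E[X] = 120 · (1/2) = (121 − 1) · (1/2) = 60 ≈ 60.000000.

E[X] = 60 = 60.000000.


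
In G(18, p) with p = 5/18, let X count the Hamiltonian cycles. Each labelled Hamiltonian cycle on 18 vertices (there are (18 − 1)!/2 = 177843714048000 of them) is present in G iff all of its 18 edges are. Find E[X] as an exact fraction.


K_18 has (18 − 1)!/2 = 177843714048000 labelled Hamiltonian cycles.
For each such Hamiltonian cycle H, let X_H = 1 if all 18 edges of H are present in G. Then P[X_H = 1] = p^{18} = (5/18)^{18} = 3814697265625/39346408075296537575424.
By linearity of expectation: E[X] = Σ_H E[X_H] = 177843714048000 · p^{18} = 177843714048000 · 3814697265625/39346408075296537575424 = 56800365447998046875/3294258113514384.
Numerically: E[X] ≈ 1.72e+04.

E[X] = 177843714048000 · (5/18)^{18} = 56800365447998046875/3294258113514384 ≈ 1.72e+04.


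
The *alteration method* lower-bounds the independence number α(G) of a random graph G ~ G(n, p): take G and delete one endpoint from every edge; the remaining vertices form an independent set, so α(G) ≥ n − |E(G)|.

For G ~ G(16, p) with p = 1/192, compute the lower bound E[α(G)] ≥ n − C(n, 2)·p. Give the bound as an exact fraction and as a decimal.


E[|E(G)|] = C(16, 2)·p = 120 · (1/192) = 5/8.
E[α(G)] ≥ n − E[|E(G)|] = 16 − 5/8 = 123/8.
Numerically: ≈ 15.375.
(This is only a lower bound; the true E[α(G)] may be larger.)

E[α(G)] ≥ 123/8 ≈ 15.375.


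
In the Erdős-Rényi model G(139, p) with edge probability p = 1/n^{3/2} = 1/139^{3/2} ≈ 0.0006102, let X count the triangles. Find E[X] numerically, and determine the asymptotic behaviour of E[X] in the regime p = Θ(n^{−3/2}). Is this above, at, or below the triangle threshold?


Number of potential triangles: C(139, 3) = 437989.
Each occurs with probability p³ ≈ (0.0006102)³ ≈ 2.272131e-10.
By linearity: E[X] = C(139, 3)·p³ ≈ 437989 · 2.272131e-10 ≈ 0.0001.
Since α = 3/2 > 1, p = c/n^{3/2} = o(1/n) is below the triangle threshold p ~ 1/n. Asymptotically E[X] ~ (c³/6)·n^{3(1−α)} = (1³/6)·n^{-1.5} → 0, so by Markov's inequality G has no triangles w.h.p.

E[X] ≈ 0.0001; in regime p = Θ(1/n^{3/2}) E[X] tends to 0 (below the triangle threshold p ~ 1/n).


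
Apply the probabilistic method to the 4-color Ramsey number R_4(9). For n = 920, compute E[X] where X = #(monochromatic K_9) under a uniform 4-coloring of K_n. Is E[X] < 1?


E[X] = C(920, 9) · 4^{1 − 36} = 1251067384312182251760 · 4^{−35} = 1251067384312182251760/1180591620717411303424.
As a reduced fraction: E[X] = 78191711519511390735/73786976294838206464 ≈ 1.05970.
Is E[X] < 1? NO.
Since E[X] ≥ 1, the first-moment bound is inconclusive at n = 920; it does NOT by itself certify R_4(9) > 920.

E[X] = 78191711519511390735/73786976294838206464 ≈ 1.05970; E[X] ≥ 1; first-moment method inconclusive here.


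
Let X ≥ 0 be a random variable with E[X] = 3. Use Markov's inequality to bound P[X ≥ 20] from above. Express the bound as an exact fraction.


μ = E[X] = 3, a = 20.
Markov: P[X ≥ 20] ≤ μ/a = (3)/20 = 3/20.
Numerically: ≈ 0.15000.
(Since a = 20 > μ = 3.00000, the bound 3/20 is < 1 and informative.)

P[X ≥ 20] ≤ 3/20 ≈ 0.15000.


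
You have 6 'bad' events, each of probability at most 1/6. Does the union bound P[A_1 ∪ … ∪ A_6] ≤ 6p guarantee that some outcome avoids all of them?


Union bound: P[∪_{i=1}^{6} A_i] ≤ Σ_i P[A_i] ≤ 6·p = 6·(1/6) = 1.
Numerically: 1 ≈ 1.0000000.
Is 1 < 1? NO.
Since the bound 1 is ≥ 1, the union bound is uninformative here; it does NOT by itself certify existence.

6·p = 1 ≈ 1.0000000; existence NOT certified by the union bound.


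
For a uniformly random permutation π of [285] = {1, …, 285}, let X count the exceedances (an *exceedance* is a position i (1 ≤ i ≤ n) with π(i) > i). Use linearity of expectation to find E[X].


Write X = Σ_{i=1}^{285} X_i, where X_i = 1_{π(i) > i}.
For each fixed i, π(i) is uniform over {1, …, 285} (marginal of a uniform permutation), so P[π(i) > i] = (n − i)/n. Summing: Σ_{i=1}^{285} (n − i)/n = (0 + 1 + … + 284)/285 = 285(285 − 1)/(2·285) = (285 − 1)/2.
Hence E[X] = Σ_{i=1}^{285} (285 − i)/285 = 142 ≈ 142.0000.

E[X] = 142 = 142.0000.


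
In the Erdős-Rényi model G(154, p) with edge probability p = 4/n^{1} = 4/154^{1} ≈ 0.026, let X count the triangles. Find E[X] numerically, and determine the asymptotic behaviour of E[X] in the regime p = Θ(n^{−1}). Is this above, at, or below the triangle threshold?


Number of potential triangles: C(154, 3) = 596904.
Each occurs with probability p³ ≈ (0.026)³ ≈ 1.75234e-05.
By linearity: E[X] = C(154, 3)·p³ ≈ 596904 · 1.75234e-05 ≈ 10.460.
Here α = 1, so p = 4/n is exactly at the triangle threshold p ~ 1/n. Asymptotically E[X] → c³/6 = 4³/6 = 32/3 ≈ 10.667, a bounded constant. In this regime the triangle count is asymptotically Poisson(c³/6).

E[X] ≈ 10.460; in regime p = Θ(1/n^{1}) E[X] stays bounded (at the triangle threshold p ~ 1/n).


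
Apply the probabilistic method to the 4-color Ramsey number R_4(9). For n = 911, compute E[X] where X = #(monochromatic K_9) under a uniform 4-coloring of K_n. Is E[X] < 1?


E[X] = C(911, 9) · 4^{1 − 36} = 1144686900492291197405 · 4^{−35} = 1144686900492291197405/1180591620717411303424.
As a reduced fraction: E[X] = 1144686900492291197405/1180591620717411303424 ≈ 0.9696.
Is E[X] < 1? YES.
Since E[X] < 1, there exists a 4-coloring of K_{911} with no monochromatic K_9; hence R_4(9) > 911.

E[X] = 1144686900492291197405/1180591620717411303424 ≈ 0.9696; E[X] < 1, so R_4(9) > 911.


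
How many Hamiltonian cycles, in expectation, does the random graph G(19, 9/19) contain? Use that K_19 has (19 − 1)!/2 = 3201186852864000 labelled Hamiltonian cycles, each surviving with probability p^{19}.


K_19 has (19 − 1)!/2 = 3201186852864000 labelled Hamiltonian cycles.
For each such Hamiltonian cycle H, let X_H = 1 if all 19 edges of H are present in G. Then P[X_H = 1] = p^{19} = (9/19)^{19} = 1350851717672992089/1978419655660313589123979.
By linearity of expectation: E[X] = Σ_H E[X_H] = 3201186852864000 · p^{19} = 3201186852864000 · 1350851717672992089/1978419655660313589123979 = 4324328758783534194876278992896000/1978419655660313589123979.
Numerically: E[X] ≈ 2.18575e+09.

E[X] = 3201186852864000 · (9/19)^{19} = 4324328758783534194876278992896000/1978419655660313589123979 ≈ 2.18575e+09.


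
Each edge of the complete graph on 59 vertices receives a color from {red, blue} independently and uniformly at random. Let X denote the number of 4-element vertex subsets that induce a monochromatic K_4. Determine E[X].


Let X = Σ_S X_S over the C(59, 4) = 455126 subsets S of size 4, where X_S = 1 if the K_4 on S is monochromatic.
For a fixed S, the K_4 on S has C(4, 2) = 6 edges. P[all 6 edges red] = (1/2)^6, and likewise for blue, so P[monochromatic] = 2·(1/2)^6 = 2^{1 − 6} = 1/32.
By linearity of expectation: E[X] = C(59, 4) · 2^{1 − 6} = 455126 · 1/32 = 227563/16.
Numerically: E[X] ≈ 14222.6875.

E[X] = C(59,4)·2^(1−C(4,2)) = 227563/16 ≈ 14222.6875.


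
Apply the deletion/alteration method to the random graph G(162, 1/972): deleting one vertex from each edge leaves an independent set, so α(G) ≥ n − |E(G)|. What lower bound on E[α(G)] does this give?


E[|E(G)|] = C(162, 2)·p = 13041 · (1/972) = 161/12.
E[α(G)] ≥ n − E[|E(G)|] = 162 − 161/12 = 1783/12.
Numerically: ≈ 148.583.
(This is only a lower bound; the true E[α(G)] may be larger.)

E[α(G)] ≥ 1783/12 ≈ 148.583.


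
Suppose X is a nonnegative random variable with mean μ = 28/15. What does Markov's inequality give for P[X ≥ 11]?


μ = E[X] = 28/15, a = 11.
Markov: P[X ≥ 11] ≤ μ/a = (28/15)/11 = 28/165.
Numerically: ≈ 0.169697.
(Since a = 11 > μ = 1.866667, the bound 28/165 is < 1 and informative.)

P[X ≥ 11] ≤ 28/165 ≈ 0.169697.


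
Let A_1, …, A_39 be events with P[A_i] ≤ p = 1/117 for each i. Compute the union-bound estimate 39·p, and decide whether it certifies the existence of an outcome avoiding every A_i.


Union bound: P[∪_{i=1}^{39} A_i] ≤ Σ_i P[A_i] ≤ 39·p = 39·(1/117) = 1/3.
Numerically: 1/3 ≈ 0.3333.
Is 1/3 < 1? YES.
Since P[∪ A_i] ≤ 1/3 < 1, the complement has P[∩ A_i^c] ≥ 1 − 1/3 = 2/3 > 0, so some outcome avoids every A_i.

39·p = 1/3 ≈ 0.3333; existence CERTIFIED by the union bound.


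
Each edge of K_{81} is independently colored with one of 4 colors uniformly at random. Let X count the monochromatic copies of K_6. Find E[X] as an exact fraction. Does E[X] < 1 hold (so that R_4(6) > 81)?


E[X] = C(81, 6) · 4^{1 − 15} = 324540216 · 4^{−14} = 324540216/268435456.
As a reduced fraction: E[X] = 40567527/33554432 ≈ 1.209.
Is E[X] < 1? NO.
Since E[X] ≥ 1, the first-moment bound is inconclusive at n = 81; it does NOT by itself certify R_4(6) > 81.

E[X] = 40567527/33554432 ≈ 1.209; E[X] ≥ 1; first-moment method inconclusive here.


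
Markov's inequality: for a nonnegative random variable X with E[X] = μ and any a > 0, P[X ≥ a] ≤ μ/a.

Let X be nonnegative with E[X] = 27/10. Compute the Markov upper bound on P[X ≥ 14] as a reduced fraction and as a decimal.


μ = E[X] = 27/10, a = 14.
Markov: P[X ≥ 14] ≤ μ/a = (27/10)/14 = 27/140.
Numerically: ≈ 0.1929.
(Since a = 14 > μ = 2.7000, the bound 27/140 is < 1 and informative.)

P[X ≥ 14] ≤ 27/140 ≈ 0.1929.


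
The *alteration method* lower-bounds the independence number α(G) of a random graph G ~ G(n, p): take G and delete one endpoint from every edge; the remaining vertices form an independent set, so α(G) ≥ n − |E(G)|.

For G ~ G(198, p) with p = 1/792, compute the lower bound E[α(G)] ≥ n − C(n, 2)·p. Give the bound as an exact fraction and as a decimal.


E[|E(G)|] = C(198, 2)·p = 19503 · (1/792) = 197/8.
E[α(G)] ≥ n − E[|E(G)|] = 198 − 197/8 = 1387/8.
Numerically: ≈ 173.375.
(This is only a lower bound; the true E[α(G)] may be larger.)

E[α(G)] ≥ 1387/8 ≈ 173.375.


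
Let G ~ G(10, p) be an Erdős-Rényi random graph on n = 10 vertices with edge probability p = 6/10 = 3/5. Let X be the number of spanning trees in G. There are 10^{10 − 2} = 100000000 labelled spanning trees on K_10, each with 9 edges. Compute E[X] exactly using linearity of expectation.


K_10 has 10^{10 − 2} = 100000000 labelled spanning trees.
For each such spanning tree H, let X_H = 1 if all 9 edges of H are present in G. Then P[X_H = 1] = p^{9} = (3/5)^{9} = 19683/1953125.
By linearity of expectation: E[X] = Σ_H E[X_H] = 100000000 · p^{9} = 100000000 · 19683/1953125 = 5038848/5.
Numerically: E[X] ≈ 1.0078e+06.

E[X] = 100000000 · (3/5)^{9} = 5038848/5 ≈ 1.0078e+06.


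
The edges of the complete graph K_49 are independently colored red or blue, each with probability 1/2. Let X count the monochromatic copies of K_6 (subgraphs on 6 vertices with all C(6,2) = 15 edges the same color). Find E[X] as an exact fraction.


Let X = Σ_S X_S over the C(49, 6) = 13983816 subsets S of size 6, where X_S = 1 if the K_6 on S is monochromatic.
For a fixed S, the K_6 on S has C(6, 2) = 15 edges. P[all 15 edges red] = (1/2)^15, and likewise for blue, so P[monochromatic] = 2·(1/2)^15 = 2^{1 − 15} = 1/16384.
Summing: E[X] = C(49, 6) · 2^{1 − 15} = 13983816 · 1/16384 = 1747977/2048.
Numerically: E[X] ≈ 853.50439.

E[X] = C(49,6)·2^(1−C(6,2)) = 1747977/2048 ≈ 853.50439.


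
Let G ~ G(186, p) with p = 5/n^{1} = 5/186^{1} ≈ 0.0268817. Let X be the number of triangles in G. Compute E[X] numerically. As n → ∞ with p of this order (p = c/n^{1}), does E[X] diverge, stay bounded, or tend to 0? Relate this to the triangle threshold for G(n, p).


Number of potential triangles: C(186, 3) = 1055240.
Each occurs with probability p³ ≈ (0.0268817)³ ≈ 1.94254541e-05.
By linearity: E[X] = C(186, 3)·p³ ≈ 1055240 · 1.94254541e-05 ≈ 20.498516.
Here α = 1, so p = 5/n is exactly at the triangle threshold p ~ 1/n. Asymptotically E[X] → c³/6 = 5³/6 = 125/6 ≈ 20.833333, a bounded constant. In this regime the triangle count is asymptotically Poisson(c³/6).

E[X] ≈ 20.498516; in regime p = Θ(1/n^{1}) E[X] stays bounded (at the triangle threshold p ~ 1/n).


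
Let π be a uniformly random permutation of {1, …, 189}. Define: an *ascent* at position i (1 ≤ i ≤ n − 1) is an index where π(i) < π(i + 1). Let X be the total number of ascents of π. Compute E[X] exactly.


Write X = Σ X_I over i = 1, …, 188, with X_I the indicator of one ascent.
There are 188 indicators.
For each fixed i, the pair (π(i), π(i+1)) is a uniformly random ordered pair of distinct values from {1, …, 189}; by symmetry P[π(i) < π(i+1)] = 1/2.
By linearity: E[X] = 188 · (1/2) = (189 − 1) · (1/2) = 94 ≈ 94.000000.

E[X] = 94 = 94.000000.


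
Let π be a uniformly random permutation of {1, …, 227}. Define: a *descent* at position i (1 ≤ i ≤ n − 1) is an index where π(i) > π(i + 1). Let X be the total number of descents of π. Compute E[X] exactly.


Write X = Σ X_I over i = 1, …, 226, with X_I the indicator of one descent.
There are 226 indicators.
For each fixed i, the pair (π(i), π(i+1)) is a uniformly random ordered pair of distinct values from {1, …, 227}; by symmetry P[π(i) > π(i+1)] = 1/2.
By linearity: E[X] = 226 · (1/2) = (227 − 1) · (1/2) = 113 ≈ 113.00000.

E[X] = 113 = 113.00000.


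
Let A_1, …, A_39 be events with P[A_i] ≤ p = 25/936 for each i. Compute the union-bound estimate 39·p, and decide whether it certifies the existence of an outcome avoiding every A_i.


Union bound: P[∪_{i=1}^{39} A_i] ≤ Σ_i P[A_i] ≤ 39·p = 39·(25/936) = 25/24.
Numerically: 25/24 ≈ 1.04167.
Is 25/24 < 1? NO.
Since the bound 25/24 is ≥ 1, the union bound is uninformative here; it does NOT by itself certify existence.

39·p = 25/24 ≈ 1.04167; existence NOT certified by the union bound.


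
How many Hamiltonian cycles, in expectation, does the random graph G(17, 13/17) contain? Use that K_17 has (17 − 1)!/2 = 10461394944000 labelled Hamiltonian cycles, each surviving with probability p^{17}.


K_17 has (17 − 1)!/2 = 10461394944000 labelled Hamiltonian cycles.
For each such Hamiltonian cycle H, let X_H = 1 if all 17 edges of H are present in G. Then P[X_H = 1] = p^{17} = (13/17)^{17} = 8650415919381337933/827240261886336764177.
By linearity: E[X] = Σ_H E[X_H] = 10461394944000 · p^{17} = 10461394944000 · 8650415919381337933/827240261886336764177 = 90495417362513040260241610752000/827240261886336764177.
Numerically: E[X] ≈ 1.0939e+11.

E[X] = 10461394944000 · (13/17)^{17} = 90495417362513040260241610752000/827240261886336764177 ≈ 1.0939e+11.


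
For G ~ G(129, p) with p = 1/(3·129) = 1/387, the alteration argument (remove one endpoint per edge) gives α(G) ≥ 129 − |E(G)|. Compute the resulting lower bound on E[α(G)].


E[|E(G)|] = C(129, 2)·p = 8256 · (1/387) = 64/3.
E[α(G)] ≥ n − E[|E(G)|] = 129 − 64/3 = 323/3.
Numerically: ≈ 107.667.
(This is only a lower bound; the true E[α(G)] may be larger.)

E[α(G)] ≥ 323/3 ≈ 107.667.


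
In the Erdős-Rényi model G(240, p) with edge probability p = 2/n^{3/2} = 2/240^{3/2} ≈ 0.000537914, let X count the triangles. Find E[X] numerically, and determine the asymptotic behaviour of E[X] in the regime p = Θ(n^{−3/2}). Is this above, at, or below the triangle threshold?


Number of potential triangles: C(240, 3) = 2275280.
Each occurs with probability p³ ≈ (0.000537914)³ ≈ 1.55646514e-10.
By linearity: E[X] = C(240, 3)·p³ ≈ 2275280 · 1.55646514e-10 ≈ 0.000354.
Since α = 3/2 > 1, p = c/n^{3/2} = o(1/n) is below the triangle threshold p ~ 1/n. Asymptotically E[X] ~ (c³/6)·n^{3(1−α)} = (2³/6)·n^{-1.5} → 0, so by Markov's inequality G has no triangles w.h.p.

E[X] ≈ 0.000354; in regime p = Θ(1/n^{3/2}) E[X] tends to 0 (below the triangle threshold p ~ 1/n).


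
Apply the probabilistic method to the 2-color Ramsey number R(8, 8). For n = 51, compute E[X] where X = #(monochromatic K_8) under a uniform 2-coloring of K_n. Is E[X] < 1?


E[X] = C(51, 8) · 2^{1 − 28} = 636763050 · 2^{−27} = 636763050/134217728.
As a reduced fraction: E[X] = 318381525/67108864 ≈ 4.7442544.
Is E[X] < 1? NO.
Since E[X] ≥ 1, the first-moment bound is inconclusive at n = 51; it does NOT by itself certify R(8, 8) > 51.

E[X] = 318381525/67108864 ≈ 4.7442544; E[X] ≥ 1; first-moment method inconclusive here.


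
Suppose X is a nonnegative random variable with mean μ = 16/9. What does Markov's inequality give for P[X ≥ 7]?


μ = E[X] = 16/9, a = 7.
Markov: P[X ≥ 7] ≤ μ/a = (16/9)/7 = 16/63.
Numerically: ≈ 0.2540.
(Since a = 7 > μ = 1.7778, the bound 16/63 is < 1 and informative.)

P[X ≥ 7] ≤ 16/63 ≈ 0.2540.


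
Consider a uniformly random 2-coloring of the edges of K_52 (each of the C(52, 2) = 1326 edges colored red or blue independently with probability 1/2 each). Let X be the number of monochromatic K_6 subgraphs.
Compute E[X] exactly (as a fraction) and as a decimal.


Let X = Σ_S X_S over the C(52, 6) = 20358520 subsets S of size 6, where X_S = 1 if the K_6 on S is monochromatic.
For a fixed S, the K_6 on S has C(6, 2) = 15 edges. P[all 15 edges red] = (1/2)^15, and likewise for blue, so P[monochromatic] = 2·(1/2)^15 = 2^{1 − 15} = 1/16384.
By linearity: E[X] = C(52, 6) · 2^{1 − 15} = 20358520 · 1/16384 = 2544815/2048.
Numerically: E[X] ≈ 1242.58545.

E[X] = C(52,6)·2^(1−C(6,2)) = 2544815/2048 ≈ 1242.58545.


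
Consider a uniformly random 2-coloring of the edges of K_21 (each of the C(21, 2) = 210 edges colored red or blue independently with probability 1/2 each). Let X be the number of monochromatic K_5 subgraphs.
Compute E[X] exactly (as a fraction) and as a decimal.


Let X = Σ_S X_S over the C(21, 5) = 20349 subsets S of size 5, where X_S = 1 if the K_5 on S is monochromatic.
For a fixed S, the K_5 on S has C(5, 2) = 10 edges. P[all 10 edges red] = (1/2)^10, and likewise for blue, so P[monochromatic] = 2·(1/2)^10 = 2^{1 − 10} = 1/512.
By linearity of expectation: E[X] = C(21, 5) · 2^{1 − 10} = 20349 · 1/512 = 20349/512.
Numerically: E[X] ≈ 39.7441.

E[X] = C(21,5)·2^(1−C(5,2)) = 20349/512 ≈ 39.7441.


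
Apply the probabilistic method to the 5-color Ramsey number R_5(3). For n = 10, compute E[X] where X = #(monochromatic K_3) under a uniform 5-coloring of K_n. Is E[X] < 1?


E[X] = C(10, 3) · 5^{1 − 3} = 120 · 5^{−2} = 120/25.
As a reduced fraction: E[X] = 24/5 ≈ 4.80000.
Is E[X] < 1? NO.
Since E[X] ≥ 1, the first-moment bound is inconclusive at n = 10; it does NOT by itself certify R_5(3) > 10.

E[X] = 24/5 ≈ 4.80000; E[X] ≥ 1; first-moment method inconclusive here.


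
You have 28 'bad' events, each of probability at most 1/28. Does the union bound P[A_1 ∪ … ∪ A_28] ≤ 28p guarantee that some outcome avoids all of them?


Union bound: P[∪_{i=1}^{28} A_i] ≤ Σ_i P[A_i] ≤ 28·p = 28·(1/28) = 1.
Numerically: 1 ≈ 1.0000.
Is 1 < 1? NO.
Since the bound 1 is ≥ 1, the union bound is uninformative here; it does NOT by itself certify existence.

28·p = 1 ≈ 1.0000; existence NOT certified by the union bound.
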